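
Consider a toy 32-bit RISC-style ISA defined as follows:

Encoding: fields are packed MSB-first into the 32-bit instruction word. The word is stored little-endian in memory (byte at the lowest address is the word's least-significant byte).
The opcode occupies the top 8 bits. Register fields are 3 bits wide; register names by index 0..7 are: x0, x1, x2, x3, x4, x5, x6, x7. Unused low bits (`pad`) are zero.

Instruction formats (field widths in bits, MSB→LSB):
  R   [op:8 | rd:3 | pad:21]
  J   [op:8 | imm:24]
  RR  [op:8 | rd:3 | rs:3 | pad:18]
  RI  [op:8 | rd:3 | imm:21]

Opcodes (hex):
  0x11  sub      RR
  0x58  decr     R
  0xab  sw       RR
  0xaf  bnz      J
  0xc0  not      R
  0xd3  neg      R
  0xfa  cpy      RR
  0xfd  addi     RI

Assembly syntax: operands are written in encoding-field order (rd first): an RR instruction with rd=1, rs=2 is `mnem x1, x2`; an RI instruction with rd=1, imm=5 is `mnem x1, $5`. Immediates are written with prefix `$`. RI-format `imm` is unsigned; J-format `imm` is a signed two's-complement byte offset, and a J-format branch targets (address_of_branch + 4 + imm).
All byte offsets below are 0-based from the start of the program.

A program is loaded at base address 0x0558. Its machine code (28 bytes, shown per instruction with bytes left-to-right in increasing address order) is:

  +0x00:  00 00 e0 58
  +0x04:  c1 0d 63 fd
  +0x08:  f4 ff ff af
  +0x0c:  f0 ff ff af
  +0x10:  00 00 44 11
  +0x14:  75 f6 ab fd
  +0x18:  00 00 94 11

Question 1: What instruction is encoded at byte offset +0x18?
sub x4, x5

off 0x18: read 00 00 94 11 as little → 0x11940000
  top 8b → 0x11 → sub [RR]
  [23:21] rd=4 = x4
  [20:18] rs=5 = x5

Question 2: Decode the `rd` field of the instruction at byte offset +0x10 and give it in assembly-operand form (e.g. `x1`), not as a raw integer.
@+10  little-endian(00 00 44 11) = 0x11440000
  opcode bits[31:24]=0x11: sub/RR
  rd: (w>>21)&0x7=0x2 → x2
  rs: (w>>18)&0x7=0x1 → x1

x2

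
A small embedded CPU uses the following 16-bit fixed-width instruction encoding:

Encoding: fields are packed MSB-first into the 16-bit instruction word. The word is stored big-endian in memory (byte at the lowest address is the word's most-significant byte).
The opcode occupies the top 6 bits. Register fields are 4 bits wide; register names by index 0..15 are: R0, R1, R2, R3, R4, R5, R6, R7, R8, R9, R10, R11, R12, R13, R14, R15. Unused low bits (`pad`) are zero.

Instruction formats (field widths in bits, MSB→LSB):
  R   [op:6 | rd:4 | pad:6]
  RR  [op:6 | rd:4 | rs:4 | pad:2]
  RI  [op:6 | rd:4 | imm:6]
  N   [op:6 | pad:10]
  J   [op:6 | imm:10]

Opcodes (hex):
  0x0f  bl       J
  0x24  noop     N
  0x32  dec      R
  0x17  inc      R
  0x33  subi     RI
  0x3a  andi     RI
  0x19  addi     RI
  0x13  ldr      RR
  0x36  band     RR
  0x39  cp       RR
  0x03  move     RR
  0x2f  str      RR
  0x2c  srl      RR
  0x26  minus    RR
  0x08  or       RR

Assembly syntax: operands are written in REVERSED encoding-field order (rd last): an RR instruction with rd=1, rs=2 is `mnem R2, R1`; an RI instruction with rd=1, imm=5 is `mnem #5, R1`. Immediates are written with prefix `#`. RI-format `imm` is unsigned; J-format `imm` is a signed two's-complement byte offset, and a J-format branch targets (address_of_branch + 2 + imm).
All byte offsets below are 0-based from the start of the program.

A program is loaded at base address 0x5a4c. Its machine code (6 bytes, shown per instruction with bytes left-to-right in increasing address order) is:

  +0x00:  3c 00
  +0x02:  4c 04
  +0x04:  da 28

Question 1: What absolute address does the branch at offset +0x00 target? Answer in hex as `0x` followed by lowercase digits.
0x5a4e

@+00  big-endian(3c 00) = 0x3c00
  top 6b → 0xf → bl [J]
  [9:0] imm=0 = #0
  target = base 0x5a4c + off 0x00 + 2 + imm 0 = 0x5a4e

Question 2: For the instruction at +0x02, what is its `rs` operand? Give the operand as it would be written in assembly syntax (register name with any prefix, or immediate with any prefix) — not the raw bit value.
@+02  big-endian(4c 04) = 0x4c04
  op=0x4c04>>10=0x13 ⇒ ldr (RR)
  [9:6] rd=0 = R0
  [5:2] rs=1 = R1

R1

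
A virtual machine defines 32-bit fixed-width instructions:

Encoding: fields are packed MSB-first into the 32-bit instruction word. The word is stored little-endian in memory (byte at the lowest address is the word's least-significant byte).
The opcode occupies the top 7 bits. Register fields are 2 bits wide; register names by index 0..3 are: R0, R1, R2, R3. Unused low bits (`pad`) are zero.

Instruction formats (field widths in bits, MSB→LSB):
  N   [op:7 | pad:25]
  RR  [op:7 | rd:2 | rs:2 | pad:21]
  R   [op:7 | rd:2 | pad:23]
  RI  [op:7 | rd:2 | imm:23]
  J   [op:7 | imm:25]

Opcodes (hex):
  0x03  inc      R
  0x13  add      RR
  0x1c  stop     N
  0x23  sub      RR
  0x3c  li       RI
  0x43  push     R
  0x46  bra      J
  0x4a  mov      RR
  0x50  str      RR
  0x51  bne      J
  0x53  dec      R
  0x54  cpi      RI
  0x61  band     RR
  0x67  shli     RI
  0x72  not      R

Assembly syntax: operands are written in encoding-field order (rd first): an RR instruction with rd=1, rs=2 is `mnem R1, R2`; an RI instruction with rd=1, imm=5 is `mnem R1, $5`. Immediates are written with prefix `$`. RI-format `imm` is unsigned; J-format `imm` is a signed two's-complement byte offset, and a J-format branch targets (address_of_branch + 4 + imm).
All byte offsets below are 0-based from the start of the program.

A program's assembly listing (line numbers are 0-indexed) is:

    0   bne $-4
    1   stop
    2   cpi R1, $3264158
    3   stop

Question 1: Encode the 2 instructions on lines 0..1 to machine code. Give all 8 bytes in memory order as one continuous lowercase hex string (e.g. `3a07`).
L0: bne op=0x51:7|imm=-4:25 ⇒ 0xa3fffffc ⇒ little fc ff ff a3
L1: stop op=0x1c:7|pad=0:25 ⇒ 0x38000000 ⇒ little 00 00 00 38

fcffffa300000038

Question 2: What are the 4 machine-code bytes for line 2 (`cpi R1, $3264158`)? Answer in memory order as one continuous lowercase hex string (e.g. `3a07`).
9eceb1a8

line 2 (cpi): pack op=0x54:7|rd=1:2|imm=3264158:23 = 0xa8b1ce9e; little→ 9e ce b1 a8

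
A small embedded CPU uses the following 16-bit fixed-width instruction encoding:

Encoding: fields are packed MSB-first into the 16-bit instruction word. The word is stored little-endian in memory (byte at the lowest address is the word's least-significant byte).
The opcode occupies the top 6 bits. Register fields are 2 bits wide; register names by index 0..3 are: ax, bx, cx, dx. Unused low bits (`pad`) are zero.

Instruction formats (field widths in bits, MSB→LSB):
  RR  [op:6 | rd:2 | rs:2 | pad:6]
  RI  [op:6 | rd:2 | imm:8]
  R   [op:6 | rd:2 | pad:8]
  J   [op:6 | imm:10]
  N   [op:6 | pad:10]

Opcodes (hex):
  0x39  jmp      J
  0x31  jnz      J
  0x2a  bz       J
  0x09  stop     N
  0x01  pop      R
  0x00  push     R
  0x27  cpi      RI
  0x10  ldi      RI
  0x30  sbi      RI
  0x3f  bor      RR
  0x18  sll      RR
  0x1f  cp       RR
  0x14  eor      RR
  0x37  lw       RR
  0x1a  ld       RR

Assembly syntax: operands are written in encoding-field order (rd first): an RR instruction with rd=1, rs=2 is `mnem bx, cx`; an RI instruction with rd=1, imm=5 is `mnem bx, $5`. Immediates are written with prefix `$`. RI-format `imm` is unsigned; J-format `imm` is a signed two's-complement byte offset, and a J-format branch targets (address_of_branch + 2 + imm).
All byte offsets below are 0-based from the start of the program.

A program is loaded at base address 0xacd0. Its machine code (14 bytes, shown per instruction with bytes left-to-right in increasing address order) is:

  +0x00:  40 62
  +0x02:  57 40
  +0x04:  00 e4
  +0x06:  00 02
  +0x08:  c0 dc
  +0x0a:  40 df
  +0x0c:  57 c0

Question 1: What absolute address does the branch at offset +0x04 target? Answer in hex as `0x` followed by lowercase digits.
0xacd6

[04] 00 e4 → 0xe400
  top 6b → 0x39 → jmp [J]
  imm@[9:0]=0x0 ⇒ $0
  target = base 0xacd0 + off 0x04 + 2 + imm 0 = 0xacd6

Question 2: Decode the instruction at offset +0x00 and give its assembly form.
+0x00: 40 62 ⇒ word 0x6240 (little)
  op=0x6240>>10=0x18 ⇒ sll (RR)
  rd: (w>>8)&0x3=0x2 → cx
  rs: (w>>6)&0x3=0x1 → bx

sll cx, bx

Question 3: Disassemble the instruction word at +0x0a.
lw dx, bx

+0x0a: 40 df ⇒ word 0xdf40 (little)
  opcode bits[15:10]=0x37: lw/RR
  rd@[9:8]=0x3 ⇒ dx
  rs@[7:6]=0x1 ⇒ bx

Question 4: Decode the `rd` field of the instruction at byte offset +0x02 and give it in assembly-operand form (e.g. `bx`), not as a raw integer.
[02] 57 40 → 0x4057
  op=0x4057>>10=0x10 ⇒ ldi (RI)
  rd@[9:8]=0x0 ⇒ ax
  imm@[7:0]=0x57 ⇒ $87

ax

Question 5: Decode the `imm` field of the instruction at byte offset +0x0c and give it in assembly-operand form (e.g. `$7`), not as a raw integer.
+0x0c: 57 c0 ⇒ word 0xc057 (little)
  op=0xc057>>10=0x30 ⇒ sbi (RI)
  rd: (w>>8)&0x3=0x0 → ax
  imm: (w>>0)&0xff=0x57 → $87

$87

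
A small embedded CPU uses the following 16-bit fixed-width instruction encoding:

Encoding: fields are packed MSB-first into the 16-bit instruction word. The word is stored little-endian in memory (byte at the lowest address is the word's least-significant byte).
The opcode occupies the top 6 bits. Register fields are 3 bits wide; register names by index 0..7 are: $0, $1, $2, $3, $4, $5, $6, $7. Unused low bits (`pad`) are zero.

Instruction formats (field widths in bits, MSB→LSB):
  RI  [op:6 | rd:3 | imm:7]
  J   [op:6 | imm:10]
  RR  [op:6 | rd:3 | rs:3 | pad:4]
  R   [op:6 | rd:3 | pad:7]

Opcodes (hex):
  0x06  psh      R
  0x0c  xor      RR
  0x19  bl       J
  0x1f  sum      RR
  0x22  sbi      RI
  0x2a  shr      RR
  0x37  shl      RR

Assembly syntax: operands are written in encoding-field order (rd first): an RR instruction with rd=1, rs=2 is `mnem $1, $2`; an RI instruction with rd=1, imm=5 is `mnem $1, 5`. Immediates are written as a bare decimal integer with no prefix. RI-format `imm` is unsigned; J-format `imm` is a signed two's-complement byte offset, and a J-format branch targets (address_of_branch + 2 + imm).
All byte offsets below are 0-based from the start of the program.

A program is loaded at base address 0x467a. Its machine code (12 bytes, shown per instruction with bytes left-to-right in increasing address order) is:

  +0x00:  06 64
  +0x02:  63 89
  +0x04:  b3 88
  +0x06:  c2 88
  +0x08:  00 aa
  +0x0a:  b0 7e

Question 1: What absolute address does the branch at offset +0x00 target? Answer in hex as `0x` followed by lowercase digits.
[00] 06 64 → 0x6406
  top 6b → 0x19 → bl [J]
  imm: (w>>0)&0x3ff=0x6 → 6
  target = base 0x467a + off 0x00 + 2 + imm 6 = 0x4682

0x4682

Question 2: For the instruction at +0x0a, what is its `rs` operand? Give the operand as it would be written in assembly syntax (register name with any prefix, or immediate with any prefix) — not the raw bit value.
+0x0a: b0 7e ⇒ word 0x7eb0 (little)
  op=0x7eb0>>10=0x1f ⇒ sum (RR)
  rd: (w>>7)&0x7=0x5 → $5
  rs: (w>>4)&0x7=0x3 → $3

$3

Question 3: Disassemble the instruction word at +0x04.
@+04  little-endian(b3 88) = 0x88b3
  top 6b → 0x22 → sbi [RI]
  [9:7] rd=1 = $1
  [6:0] imm=51 = 51

sbi $1, 51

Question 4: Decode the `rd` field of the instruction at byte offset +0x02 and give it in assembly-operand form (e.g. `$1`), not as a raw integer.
$2

@+02  little-endian(63 89) = 0x8963
  opcode bits[15:10]=0x22: sbi/RI
  [9:7] rd=2 = $2
  [6:0] imm=99 = 99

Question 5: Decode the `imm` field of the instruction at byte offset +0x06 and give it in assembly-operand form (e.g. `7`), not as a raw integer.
66

off 0x06: read c2 88 as little → 0x88c2
  top 6b → 0x22 → sbi [RI]
  [9:7] rd=1 = $1
  [6:0] imm=66 = 66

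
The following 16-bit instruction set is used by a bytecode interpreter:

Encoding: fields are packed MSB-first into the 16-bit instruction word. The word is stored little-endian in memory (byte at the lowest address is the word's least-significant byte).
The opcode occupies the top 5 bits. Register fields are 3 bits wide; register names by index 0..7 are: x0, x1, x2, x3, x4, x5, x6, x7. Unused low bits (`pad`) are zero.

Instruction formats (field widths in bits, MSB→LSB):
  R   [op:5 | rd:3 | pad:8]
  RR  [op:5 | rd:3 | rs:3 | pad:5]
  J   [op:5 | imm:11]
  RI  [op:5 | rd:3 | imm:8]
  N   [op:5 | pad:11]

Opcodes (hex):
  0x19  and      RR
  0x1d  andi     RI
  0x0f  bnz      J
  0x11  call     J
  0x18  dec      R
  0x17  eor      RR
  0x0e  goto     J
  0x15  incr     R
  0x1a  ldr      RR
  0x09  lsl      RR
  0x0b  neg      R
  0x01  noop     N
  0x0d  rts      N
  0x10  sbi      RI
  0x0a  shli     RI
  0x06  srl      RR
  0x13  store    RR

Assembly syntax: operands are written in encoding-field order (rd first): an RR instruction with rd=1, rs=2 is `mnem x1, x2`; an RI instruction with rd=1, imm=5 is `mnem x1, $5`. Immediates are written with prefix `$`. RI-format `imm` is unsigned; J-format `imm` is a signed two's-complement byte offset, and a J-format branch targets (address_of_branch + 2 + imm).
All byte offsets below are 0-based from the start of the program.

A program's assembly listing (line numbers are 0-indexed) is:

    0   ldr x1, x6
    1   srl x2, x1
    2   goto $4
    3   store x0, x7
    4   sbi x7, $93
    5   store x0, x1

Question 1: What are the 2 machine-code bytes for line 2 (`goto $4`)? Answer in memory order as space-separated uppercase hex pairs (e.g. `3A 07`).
04 70

L2: goto op=0xe:5|imm=4:11 ⇒ 0x7004 ⇒ little 04 70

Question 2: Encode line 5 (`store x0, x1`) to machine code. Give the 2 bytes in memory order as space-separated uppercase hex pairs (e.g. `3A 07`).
20 98

line 5 (store): pack op=0x13:5|rd=0:3|rs=1:3|pad=0:5 = 0x9820; little→ 20 98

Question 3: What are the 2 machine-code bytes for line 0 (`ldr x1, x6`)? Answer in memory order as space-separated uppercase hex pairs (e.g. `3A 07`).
line 0 (ldr): pack op=0x1a:5|rd=1:3|rs=6:3|pad=0:5 = 0xd1c0; little→ c0 d1

C0 D1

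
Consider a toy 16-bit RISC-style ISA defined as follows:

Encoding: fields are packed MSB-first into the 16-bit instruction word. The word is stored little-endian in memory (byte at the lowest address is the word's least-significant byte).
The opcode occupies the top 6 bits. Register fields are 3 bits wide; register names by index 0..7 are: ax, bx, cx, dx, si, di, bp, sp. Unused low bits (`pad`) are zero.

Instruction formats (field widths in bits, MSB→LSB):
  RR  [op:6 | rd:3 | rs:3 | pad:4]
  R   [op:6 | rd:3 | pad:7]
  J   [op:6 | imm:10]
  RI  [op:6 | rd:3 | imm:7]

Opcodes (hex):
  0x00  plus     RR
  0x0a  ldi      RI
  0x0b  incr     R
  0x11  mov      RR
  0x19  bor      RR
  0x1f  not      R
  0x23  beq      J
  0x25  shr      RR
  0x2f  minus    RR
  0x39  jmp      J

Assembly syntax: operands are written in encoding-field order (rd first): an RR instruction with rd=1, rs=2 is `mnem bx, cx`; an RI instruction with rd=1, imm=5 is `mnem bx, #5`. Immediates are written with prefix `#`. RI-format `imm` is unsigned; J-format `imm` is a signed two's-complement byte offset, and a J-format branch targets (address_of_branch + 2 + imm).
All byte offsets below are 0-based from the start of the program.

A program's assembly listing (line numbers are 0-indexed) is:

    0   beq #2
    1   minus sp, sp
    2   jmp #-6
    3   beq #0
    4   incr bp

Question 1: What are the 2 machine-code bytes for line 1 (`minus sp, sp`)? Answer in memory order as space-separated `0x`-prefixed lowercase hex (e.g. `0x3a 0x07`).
0xf0 0xbf

1. minus fields op=0x2f:6|rd=7:3|rs=7:3|pad=0:4 → word bff0h → f0 bf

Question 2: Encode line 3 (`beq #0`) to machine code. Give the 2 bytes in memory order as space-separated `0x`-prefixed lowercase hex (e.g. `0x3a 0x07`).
0x00 0x8c

L3: beq op=0x23:6|imm=0:10 ⇒ 0x8c00 ⇒ little 00 8c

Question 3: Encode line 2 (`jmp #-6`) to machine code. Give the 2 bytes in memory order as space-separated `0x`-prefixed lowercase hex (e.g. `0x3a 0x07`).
0xfa 0xe7

line 2 (jmp): pack op=0x39:6|imm=-6:10 = 0xe7fa; little→ fa e7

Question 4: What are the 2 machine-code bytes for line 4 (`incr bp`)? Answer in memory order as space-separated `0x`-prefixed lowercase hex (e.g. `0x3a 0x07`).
L4: incr op=0xb:6|rd=6:3|pad=0:7 ⇒ 0x2f00 ⇒ little 00 2f

0x00 0x2f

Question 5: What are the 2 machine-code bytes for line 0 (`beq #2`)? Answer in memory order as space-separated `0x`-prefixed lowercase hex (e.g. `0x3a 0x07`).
0x02 0x8c

line 0 (beq): pack op=0x23:6|imm=2:10 = 0x8c02; little→ 02 8c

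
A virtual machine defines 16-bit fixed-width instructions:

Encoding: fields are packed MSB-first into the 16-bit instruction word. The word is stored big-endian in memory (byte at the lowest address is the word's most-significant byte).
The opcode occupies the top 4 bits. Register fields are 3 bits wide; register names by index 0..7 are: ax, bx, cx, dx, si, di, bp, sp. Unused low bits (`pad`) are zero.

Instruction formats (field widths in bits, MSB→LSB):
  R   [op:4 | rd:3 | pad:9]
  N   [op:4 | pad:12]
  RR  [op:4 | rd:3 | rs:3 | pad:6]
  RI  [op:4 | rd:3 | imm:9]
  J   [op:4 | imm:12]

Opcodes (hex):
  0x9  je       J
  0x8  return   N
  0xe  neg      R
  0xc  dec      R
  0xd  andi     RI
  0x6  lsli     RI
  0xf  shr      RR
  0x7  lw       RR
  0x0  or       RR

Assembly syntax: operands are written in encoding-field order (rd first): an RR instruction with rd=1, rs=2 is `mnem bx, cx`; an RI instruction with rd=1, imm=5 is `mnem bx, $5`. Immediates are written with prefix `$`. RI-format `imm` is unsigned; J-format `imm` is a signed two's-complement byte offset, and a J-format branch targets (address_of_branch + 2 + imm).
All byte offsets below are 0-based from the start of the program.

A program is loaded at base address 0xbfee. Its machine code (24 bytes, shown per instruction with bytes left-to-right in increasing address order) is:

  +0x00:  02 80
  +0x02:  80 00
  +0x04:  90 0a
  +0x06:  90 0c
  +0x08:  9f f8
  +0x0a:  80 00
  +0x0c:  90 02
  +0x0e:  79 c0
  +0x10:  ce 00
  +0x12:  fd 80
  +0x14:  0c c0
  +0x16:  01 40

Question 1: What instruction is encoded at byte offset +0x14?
off 0x14: read 0c c0 as big → 0x0cc0
  opcode bits[15:12]=0x0: or/RR
  rd@[11:9]=0x6 ⇒ bp
  rs@[8:6]=0x3 ⇒ dx

or bp, dx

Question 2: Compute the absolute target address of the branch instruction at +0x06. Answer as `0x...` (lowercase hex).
[06] 90 0c → 0x900c
  opcode bits[15:12]=0x9: je/J
  [11:0] imm=12 = $12
  target = base 0xbfee + off 0x06 + 2 + imm 12 = 0xc002

0xc002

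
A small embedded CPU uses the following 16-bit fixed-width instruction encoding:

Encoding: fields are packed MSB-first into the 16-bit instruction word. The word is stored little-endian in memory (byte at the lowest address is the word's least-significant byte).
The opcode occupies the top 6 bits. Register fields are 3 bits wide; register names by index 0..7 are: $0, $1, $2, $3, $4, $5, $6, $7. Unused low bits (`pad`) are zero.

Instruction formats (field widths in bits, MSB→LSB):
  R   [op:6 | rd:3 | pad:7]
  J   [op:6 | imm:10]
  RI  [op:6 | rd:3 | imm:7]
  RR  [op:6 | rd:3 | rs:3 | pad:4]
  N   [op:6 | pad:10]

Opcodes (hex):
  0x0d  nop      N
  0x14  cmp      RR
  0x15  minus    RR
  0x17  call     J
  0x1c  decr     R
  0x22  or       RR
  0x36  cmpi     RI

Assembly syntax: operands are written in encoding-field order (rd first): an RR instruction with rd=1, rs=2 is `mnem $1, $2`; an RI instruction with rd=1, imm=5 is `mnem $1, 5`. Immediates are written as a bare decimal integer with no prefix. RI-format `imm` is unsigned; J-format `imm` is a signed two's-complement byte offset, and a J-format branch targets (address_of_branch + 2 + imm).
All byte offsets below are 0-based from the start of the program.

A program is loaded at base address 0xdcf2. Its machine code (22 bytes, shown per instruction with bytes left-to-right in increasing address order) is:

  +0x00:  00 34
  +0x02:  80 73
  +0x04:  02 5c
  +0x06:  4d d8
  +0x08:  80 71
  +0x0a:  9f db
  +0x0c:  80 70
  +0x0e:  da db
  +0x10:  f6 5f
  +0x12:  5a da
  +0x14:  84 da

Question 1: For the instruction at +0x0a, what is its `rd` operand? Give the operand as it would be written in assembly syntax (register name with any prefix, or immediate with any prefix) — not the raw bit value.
@+0a  little-endian(9f db) = 0xdb9f
  op=0xdb9f>>10=0x36 ⇒ cmpi (RI)
  rd@[9:7]=0x7 ⇒ $7
  imm@[6:0]=0x1f ⇒ 31

$7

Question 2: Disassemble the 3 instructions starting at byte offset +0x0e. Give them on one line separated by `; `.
off 0x0e: read da db as little → 0xdbda
  op=0xdbda>>10=0x36 ⇒ cmpi (RI)
  [9:7] rd=7 = $7
  [6:0] imm=90 = 90
off 0x10: read f6 5f as little → 0x5ff6
  op=0x5ff6>>10=0x17 ⇒ call (J)
  [9:0] imm=1014 (s10→-10) = -10
off 0x12: read 5a da as little → 0xda5a
  op=0xda5a>>10=0x36 ⇒ cmpi (RI)
  [9:7] rd=4 = $4
  [6:0] imm=90 = 90

cmpi $7, 90; call -10; cmpi $4, 90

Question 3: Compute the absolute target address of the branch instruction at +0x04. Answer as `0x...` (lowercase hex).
off 0x04: read 02 5c as little → 0x5c02
  op=0x5c02>>10=0x17 ⇒ call (J)
  imm: (w>>0)&0x3ff=0x2 → 2
  target = base 0xdcf2 + off 0x04 + 2 + imm 2 = 0xdcfa

0xdcfa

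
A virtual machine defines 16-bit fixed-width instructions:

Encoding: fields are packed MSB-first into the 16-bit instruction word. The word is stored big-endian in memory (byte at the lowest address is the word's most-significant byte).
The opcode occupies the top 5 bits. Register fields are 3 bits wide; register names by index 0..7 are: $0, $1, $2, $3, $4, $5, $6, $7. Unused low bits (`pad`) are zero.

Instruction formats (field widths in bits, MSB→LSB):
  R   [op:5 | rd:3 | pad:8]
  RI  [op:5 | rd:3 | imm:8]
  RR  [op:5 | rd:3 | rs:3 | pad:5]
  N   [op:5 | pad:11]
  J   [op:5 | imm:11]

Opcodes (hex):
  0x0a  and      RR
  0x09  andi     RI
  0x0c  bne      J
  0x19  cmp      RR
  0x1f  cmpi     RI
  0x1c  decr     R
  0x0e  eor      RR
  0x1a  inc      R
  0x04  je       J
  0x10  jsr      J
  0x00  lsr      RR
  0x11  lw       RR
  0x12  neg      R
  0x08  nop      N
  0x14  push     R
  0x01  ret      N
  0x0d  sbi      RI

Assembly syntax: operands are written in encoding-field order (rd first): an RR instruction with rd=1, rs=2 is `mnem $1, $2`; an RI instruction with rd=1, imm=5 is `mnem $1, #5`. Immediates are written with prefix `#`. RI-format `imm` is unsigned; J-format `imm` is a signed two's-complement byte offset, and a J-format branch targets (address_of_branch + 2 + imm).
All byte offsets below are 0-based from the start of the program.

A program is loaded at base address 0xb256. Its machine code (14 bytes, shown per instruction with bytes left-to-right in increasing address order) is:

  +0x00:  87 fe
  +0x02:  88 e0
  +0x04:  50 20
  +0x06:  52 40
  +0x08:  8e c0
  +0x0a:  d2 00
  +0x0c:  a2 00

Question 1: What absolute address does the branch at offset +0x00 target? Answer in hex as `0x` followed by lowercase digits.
[00] 87 fe → 0x87fe
  opcode bits[15:11]=0x10: jsr/J
  [10:0] imm=2046 (s11→-2) = #-2
  target = base 0xb256 + off 0x00 + 2 + imm -2 = 0xb256

0xb256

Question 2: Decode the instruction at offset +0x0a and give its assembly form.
inc $2

@+0a  big-endian(d2 00) = 0xd200
  opcode bits[15:11]=0x1a: inc/R
  rd: (w>>8)&0x7=0x2 → $2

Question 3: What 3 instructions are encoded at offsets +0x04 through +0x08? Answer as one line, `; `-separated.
and $0, $1; and $2, $2; lw $6, $6

@+04  big-endian(50 20) = 0x5020
  top 5b → 0xa → and [RR]
  rd@[10:8]=0x0 ⇒ $0
  rs@[7:5]=0x1 ⇒ $1
@+06  big-endian(52 40) = 0x5240
  top 5b → 0xa → and [RR]
  rd@[10:8]=0x2 ⇒ $2
  rs@[7:5]=0x2 ⇒ $2
@+08  big-endian(8e c0) = 0x8ec0
  top 5b → 0x11 → lw [RR]
  rd@[10:8]=0x6 ⇒ $6
  rs@[7:5]=0x6 ⇒ $6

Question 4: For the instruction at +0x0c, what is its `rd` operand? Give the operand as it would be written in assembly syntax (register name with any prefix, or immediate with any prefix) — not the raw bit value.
$2

+0x0c: a2 00 ⇒ word 0xa200 (big)
  op=0xa200>>11=0x14 ⇒ push (R)
  rd: (w>>8)&0x7=0x2 → $2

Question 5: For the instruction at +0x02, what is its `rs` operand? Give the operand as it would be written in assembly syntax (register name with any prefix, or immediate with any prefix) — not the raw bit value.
$7

off 0x02: read 88 e0 as big → 0x88e0
  op=0x88e0>>11=0x11 ⇒ lw (RR)
  rd@[10:8]=0x0 ⇒ $0
  rs@[7:5]=0x7 ⇒ $7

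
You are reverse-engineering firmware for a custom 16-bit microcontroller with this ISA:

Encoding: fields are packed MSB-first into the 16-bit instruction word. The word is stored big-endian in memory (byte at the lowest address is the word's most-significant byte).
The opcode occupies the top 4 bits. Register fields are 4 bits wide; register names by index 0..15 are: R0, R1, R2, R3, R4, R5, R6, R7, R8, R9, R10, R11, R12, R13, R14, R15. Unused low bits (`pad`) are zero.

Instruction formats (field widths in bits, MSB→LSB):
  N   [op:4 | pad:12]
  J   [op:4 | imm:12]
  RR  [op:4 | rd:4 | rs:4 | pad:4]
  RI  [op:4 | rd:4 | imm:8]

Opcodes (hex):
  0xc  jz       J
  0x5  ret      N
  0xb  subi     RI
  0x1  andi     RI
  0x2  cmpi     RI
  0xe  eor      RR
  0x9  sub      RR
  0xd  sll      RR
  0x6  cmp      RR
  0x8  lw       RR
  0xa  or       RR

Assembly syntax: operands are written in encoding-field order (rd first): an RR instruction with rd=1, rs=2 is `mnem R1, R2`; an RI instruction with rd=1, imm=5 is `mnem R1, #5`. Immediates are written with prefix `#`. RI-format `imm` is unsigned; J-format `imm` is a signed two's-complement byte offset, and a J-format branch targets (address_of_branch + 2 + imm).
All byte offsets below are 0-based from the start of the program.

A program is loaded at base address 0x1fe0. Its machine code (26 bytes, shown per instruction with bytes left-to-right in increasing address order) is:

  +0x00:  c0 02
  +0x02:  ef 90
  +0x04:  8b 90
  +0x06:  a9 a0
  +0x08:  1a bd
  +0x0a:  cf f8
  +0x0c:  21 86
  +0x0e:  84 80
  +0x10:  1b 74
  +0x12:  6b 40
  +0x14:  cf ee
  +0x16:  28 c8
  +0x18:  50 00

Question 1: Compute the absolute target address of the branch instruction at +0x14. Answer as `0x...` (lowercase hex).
+0x14: cf ee ⇒ word 0xcfee (big)
  op=0xcfee>>12=0xc ⇒ jz (J)
  imm: (w>>0)&0xfff=0xfee (s12→-18) → #-18
  target = base 0x1fe0 + off 0x14 + 2 + imm -18 = 0x1fe4

0x1fe4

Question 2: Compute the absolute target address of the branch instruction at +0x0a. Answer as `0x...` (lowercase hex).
0x1fe4

@+0a  big-endian(cf f8) = 0xcff8
  top 4b → 0xc → jz [J]
  imm@[11:0]=0xff8 (s12→-8) ⇒ #-8
  target = base 0x1fe0 + off 0x0a + 2 + imm -8 = 0x1fe4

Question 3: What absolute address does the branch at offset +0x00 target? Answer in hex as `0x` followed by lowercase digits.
[00] c0 02 → 0xc002
  opcode bits[15:12]=0xc: jz/J
  imm@[11:0]=0x2 ⇒ #2
  target = base 0x1fe0 + off 0x00 + 2 + imm 2 = 0x1fe4

0x1fe4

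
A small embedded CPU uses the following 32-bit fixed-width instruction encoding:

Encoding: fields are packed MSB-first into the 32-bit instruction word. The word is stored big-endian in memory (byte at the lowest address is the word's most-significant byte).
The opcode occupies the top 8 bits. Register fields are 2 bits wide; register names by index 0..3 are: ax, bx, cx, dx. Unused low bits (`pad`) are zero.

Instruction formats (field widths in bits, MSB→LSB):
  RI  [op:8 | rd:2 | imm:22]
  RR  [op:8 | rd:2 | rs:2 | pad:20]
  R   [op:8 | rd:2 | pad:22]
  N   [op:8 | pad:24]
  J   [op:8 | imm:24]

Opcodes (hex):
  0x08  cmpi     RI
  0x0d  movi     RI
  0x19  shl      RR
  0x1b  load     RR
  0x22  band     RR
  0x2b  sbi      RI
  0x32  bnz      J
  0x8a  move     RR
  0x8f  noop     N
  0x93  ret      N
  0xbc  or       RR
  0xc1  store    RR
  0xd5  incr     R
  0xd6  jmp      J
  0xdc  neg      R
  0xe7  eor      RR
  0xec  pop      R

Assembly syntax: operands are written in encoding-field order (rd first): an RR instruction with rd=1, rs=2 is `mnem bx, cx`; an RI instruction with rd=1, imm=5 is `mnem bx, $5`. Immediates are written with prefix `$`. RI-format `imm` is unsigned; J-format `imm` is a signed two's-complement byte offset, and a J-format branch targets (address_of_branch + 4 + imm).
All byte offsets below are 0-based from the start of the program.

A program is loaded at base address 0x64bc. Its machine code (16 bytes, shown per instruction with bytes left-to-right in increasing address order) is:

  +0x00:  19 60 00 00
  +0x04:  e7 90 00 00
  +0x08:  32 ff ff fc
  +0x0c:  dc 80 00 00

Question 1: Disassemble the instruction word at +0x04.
eor cx, bx

off 0x04: read e7 90 00 00 as big → 0xe7900000
  op=0xe7900000>>24=0xe7 ⇒ eor (RR)
  rd: (w>>22)&0x3=0x2 → cx
  rs: (w>>20)&0x3=0x1 → bx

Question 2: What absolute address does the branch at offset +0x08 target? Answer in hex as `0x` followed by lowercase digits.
@+08  big-endian(32 ff ff fc) = 0x32fffffc
  op=0x32fffffc>>24=0x32 ⇒ bnz (J)
  imm@[23:0]=0xfffffc (s24→-4) ⇒ $-4
  target = base 0x64bc + off 0x08 + 4 + imm -4 = 0x64c4

0x64c4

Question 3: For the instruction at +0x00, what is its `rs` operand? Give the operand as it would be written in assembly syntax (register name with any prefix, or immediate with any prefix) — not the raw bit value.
@+00  big-endian(19 60 00 00) = 0x19600000
  opcode bits[31:24]=0x19: shl/RR
  [23:22] rd=1 = bx
  [21:20] rs=2 = cx

cx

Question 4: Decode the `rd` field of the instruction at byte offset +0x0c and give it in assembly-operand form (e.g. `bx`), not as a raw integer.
[0c] dc 80 00 00 → 0xdc800000
  opcode bits[31:24]=0xdc: neg/R
  rd: (w>>22)&0x3=0x2 → cx

cx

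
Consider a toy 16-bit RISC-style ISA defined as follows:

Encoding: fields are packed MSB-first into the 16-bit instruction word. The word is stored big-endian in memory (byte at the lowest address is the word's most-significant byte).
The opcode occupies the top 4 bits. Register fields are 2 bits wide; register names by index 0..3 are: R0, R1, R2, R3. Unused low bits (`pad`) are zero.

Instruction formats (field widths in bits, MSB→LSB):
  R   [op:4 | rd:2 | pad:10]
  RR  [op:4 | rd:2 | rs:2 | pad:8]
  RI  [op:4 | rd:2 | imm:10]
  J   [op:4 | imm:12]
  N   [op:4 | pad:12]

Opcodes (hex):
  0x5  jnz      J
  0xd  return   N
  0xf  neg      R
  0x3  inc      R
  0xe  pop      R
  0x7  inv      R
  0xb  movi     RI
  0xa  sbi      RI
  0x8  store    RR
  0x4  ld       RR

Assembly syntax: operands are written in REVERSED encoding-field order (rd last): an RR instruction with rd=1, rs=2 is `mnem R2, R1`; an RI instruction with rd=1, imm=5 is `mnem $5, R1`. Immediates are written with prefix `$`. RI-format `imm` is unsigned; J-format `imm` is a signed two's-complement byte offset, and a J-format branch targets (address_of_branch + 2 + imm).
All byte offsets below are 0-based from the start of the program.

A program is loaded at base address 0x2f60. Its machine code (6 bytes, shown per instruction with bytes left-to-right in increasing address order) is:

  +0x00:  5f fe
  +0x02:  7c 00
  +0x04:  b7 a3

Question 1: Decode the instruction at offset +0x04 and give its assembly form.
[04] b7 a3 → 0xb7a3
  top 4b → 0xb → movi [RI]
  rd@[11:10]=0x1 ⇒ R1
  imm@[9:0]=0x3a3 ⇒ $931

movi $931, R1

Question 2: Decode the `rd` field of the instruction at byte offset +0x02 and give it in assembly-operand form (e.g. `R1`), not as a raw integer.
off 0x02: read 7c 00 as big → 0x7c00
  opcode bits[15:12]=0x7: inv/R
  [11:10] rd=3 = R3

R3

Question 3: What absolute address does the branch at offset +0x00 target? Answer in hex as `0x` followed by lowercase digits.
[00] 5f fe → 0x5ffe
  top 4b → 0x5 → jnz [J]
  imm: (w>>0)&0xfff=0xffe (s12→-2) → $-2
  target = base 0x2f60 + off 0x00 + 2 + imm -2 = 0x2f60

0x2f60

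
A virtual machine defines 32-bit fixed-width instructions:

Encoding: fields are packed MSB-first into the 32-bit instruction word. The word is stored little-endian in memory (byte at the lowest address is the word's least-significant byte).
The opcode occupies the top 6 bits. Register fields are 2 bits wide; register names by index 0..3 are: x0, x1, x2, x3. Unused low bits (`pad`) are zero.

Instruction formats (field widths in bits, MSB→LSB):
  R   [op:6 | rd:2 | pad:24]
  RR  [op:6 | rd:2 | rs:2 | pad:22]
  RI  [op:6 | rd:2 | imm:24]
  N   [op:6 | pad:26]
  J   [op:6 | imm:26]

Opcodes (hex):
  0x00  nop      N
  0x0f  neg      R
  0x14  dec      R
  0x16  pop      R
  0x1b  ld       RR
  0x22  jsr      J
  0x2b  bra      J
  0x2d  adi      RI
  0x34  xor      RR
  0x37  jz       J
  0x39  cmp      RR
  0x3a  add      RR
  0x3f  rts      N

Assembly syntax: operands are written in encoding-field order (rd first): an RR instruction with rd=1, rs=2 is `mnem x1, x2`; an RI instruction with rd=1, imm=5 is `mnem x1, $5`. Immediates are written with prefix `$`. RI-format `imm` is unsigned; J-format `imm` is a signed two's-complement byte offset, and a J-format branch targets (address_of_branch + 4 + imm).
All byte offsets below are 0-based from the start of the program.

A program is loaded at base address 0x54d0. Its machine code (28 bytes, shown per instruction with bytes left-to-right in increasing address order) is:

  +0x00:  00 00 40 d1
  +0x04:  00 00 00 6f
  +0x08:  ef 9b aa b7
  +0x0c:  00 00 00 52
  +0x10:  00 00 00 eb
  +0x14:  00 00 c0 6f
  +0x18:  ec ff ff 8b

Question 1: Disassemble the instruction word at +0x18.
+0x18: ec ff ff 8b ⇒ word 0x8bffffec (little)
  op=0x8bffffec>>26=0x22 ⇒ jsr (J)
  imm@[25:0]=0x3ffffec (s26→-20) ⇒ $-20

jsr $-20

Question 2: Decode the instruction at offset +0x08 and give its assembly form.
[08] ef 9b aa b7 → 0xb7aa9bef
  opcode bits[31:26]=0x2d: adi/RI
  rd@[25:24]=0x3 ⇒ x3
  imm@[23:0]=0xaa9bef ⇒ $11181039

adi x3, $11181039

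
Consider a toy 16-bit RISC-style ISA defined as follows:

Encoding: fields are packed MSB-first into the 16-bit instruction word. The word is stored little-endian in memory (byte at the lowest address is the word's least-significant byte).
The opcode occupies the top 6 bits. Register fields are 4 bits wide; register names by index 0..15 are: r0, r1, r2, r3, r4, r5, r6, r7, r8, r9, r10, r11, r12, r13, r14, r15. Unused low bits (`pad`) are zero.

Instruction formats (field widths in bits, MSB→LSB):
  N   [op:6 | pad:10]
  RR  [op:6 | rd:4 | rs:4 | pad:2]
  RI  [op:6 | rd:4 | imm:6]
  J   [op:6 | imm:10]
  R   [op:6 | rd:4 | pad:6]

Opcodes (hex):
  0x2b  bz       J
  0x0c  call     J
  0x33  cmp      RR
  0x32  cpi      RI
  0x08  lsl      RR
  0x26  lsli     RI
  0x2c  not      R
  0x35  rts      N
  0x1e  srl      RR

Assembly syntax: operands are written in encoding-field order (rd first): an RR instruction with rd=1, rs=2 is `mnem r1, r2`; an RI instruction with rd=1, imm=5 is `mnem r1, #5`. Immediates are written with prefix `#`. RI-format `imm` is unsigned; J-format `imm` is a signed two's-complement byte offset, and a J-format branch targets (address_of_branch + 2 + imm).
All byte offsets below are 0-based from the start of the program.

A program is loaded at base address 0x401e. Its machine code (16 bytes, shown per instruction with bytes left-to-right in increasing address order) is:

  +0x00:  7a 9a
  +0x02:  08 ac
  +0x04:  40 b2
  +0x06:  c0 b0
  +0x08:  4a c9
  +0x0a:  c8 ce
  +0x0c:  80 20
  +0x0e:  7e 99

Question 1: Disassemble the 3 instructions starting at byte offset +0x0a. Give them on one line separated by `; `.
cmp r11, r2; lsl r2, r0; lsli r5, #62

@+0a  little-endian(c8 ce) = 0xcec8
  opcode bits[15:10]=0x33: cmp/RR
  rd: (w>>6)&0xf=0xb → r11
  rs: (w>>2)&0xf=0x2 → r2
@+0c  little-endian(80 20) = 0x2080
  opcode bits[15:10]=0x8: lsl/RR
  rd: (w>>6)&0xf=0x2 → r2
  rs: (w>>2)&0xf=0x0 → r0
@+0e  little-endian(7e 99) = 0x997e
  opcode bits[15:10]=0x26: lsli/RI
  rd: (w>>6)&0xf=0x5 → r5
  imm: (w>>0)&0x3f=0x3e → #62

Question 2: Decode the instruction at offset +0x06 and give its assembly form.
+0x06: c0 b0 ⇒ word 0xb0c0 (little)
  op=0xb0c0>>10=0x2c ⇒ not (R)
  rd@[9:6]=0x3 ⇒ r3

not r3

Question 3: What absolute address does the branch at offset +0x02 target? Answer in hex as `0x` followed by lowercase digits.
0x402a

@+02  little-endian(08 ac) = 0xac08
  opcode bits[15:10]=0x2b: bz/J
  [9:0] imm=8 = #8
  target = base 0x401e + off 0x02 + 2 + imm 8 = 0x402a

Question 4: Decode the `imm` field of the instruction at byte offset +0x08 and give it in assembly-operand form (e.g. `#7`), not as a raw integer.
#10

[08] 4a c9 → 0xc94a
  opcode bits[15:10]=0x32: cpi/RI
  [9:6] rd=5 = r5
  [5:0] imm=10 = #10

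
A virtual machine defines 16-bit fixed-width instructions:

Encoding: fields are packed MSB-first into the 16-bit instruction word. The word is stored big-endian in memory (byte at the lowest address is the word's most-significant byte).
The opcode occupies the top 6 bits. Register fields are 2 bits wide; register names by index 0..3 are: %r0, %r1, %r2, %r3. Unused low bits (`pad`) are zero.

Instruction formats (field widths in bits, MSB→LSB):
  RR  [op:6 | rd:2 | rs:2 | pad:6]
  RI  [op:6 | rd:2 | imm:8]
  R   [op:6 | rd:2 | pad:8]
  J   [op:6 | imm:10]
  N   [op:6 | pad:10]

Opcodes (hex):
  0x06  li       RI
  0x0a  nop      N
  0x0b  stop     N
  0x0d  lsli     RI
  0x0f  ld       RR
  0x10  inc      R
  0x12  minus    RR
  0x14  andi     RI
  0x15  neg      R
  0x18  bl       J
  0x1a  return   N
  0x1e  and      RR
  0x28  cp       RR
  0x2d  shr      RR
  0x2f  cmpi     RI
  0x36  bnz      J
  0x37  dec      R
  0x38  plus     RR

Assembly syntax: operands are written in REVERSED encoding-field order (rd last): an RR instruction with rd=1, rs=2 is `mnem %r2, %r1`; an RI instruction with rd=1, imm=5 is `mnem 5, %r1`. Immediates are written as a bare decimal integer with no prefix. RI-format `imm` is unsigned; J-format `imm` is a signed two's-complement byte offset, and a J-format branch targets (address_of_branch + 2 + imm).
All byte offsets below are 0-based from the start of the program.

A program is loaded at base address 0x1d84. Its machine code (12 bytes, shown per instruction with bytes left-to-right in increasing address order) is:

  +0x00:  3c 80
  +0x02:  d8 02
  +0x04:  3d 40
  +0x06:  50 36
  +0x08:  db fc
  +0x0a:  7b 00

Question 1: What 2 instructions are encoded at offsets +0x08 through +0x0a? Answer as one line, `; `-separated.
+0x08: db fc ⇒ word 0xdbfc (big)
  top 6b → 0x36 → bnz [J]
  [9:0] imm=1020 (s10→-4) = -4
+0x0a: 7b 00 ⇒ word 0x7b00 (big)
  top 6b → 0x1e → and [RR]
  [9:8] rd=3 = %r3
  [7:6] rs=0 = %r0

bnz -4; and %r0, %r3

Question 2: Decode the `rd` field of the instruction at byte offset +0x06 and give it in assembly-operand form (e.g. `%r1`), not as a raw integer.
+0x06: 50 36 ⇒ word 0x5036 (big)
  opcode bits[15:10]=0x14: andi/RI
  rd: (w>>8)&0x3=0x0 → %r0
  imm: (w>>0)&0xff=0x36 → 54

%r0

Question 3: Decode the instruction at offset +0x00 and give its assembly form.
@+00  big-endian(3c 80) = 0x3c80
  opcode bits[15:10]=0xf: ld/RR
  rd: (w>>8)&0x3=0x0 → %r0
  rs: (w>>6)&0x3=0x2 → %r2

ld %r2, %r0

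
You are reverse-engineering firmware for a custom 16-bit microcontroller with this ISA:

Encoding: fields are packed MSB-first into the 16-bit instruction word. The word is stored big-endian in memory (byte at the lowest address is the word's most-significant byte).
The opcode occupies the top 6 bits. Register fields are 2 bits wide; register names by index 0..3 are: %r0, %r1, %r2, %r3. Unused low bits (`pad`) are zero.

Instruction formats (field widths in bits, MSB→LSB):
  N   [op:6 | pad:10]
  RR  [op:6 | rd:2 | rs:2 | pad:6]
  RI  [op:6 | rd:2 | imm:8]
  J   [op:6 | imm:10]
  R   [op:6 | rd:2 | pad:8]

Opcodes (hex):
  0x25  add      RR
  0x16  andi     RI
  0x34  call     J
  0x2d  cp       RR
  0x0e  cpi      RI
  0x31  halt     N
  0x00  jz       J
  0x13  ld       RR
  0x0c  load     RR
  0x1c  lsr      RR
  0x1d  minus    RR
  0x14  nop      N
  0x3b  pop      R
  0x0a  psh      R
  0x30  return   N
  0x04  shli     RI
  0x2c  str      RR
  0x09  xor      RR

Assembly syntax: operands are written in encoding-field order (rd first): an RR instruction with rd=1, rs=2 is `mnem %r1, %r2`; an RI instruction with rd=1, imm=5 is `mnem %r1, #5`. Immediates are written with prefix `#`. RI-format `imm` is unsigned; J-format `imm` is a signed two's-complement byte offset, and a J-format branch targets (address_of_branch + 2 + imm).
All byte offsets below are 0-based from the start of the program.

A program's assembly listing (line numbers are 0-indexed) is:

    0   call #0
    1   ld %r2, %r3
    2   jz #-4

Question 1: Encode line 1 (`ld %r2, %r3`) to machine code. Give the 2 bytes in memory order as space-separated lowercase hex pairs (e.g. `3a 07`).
4e c0

L1: ld op=0x13:6|rd=2:2|rs=3:2|pad=0:6 ⇒ 0x4ec0 ⇒ big 4e c0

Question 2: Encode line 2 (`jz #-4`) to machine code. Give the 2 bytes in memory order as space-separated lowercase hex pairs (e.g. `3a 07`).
L2: jz op=0x0:6|imm=-4:10 ⇒ 0x03fc ⇒ big 03 fc

03 fc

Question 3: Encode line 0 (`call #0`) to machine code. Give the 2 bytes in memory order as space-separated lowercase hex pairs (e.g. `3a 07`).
L0: call op=0x34:6|imm=0:10 ⇒ 0xd000 ⇒ big d0 00

d0 00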